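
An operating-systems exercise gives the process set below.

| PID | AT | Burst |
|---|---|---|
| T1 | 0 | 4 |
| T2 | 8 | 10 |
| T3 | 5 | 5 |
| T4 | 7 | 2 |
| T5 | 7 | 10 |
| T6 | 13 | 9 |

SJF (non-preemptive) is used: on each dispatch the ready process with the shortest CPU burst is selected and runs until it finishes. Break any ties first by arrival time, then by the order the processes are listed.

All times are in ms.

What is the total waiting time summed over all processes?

40

Timeline: | T1 0-4 | idle 4-5 | T3 5-10 | T4 10-12 | T5 12-22 | T6 22-31 | T2 31-41 |
Completion: T1=4  T2=41  T3=10  T4=12  T5=22  T6=31
Turnaround (C−A): T1=4  T2=33  T3=5  T4=5  T5=15  T6=18
Waiting = turnaround − burst: T1=0, T2=23, T3=0, T4=3, T5=5, T6=9
Total waiting = 0 + 23 + 0 + 3 + 5 + 9 = 40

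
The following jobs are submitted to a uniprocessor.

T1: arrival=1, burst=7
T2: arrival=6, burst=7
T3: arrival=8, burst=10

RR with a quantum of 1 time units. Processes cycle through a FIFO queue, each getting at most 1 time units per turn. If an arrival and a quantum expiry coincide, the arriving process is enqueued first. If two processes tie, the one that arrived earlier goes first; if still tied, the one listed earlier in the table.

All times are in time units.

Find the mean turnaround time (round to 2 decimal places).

13.67

Timeline: | idle 0-1 | T1 1-6 | T2 6-7 | T1 7-8 | T2 8-9 | T3 9-10 | T1 10-11 | T2 11-12 | T3 12-13 | T2 13-14 | T3 14-15 | T2 15-16 | T3 16-17 | T2 17-18 | T3 18-19 | T2 19-20 | T3 20-25 |
Completion: T1=11  T2=20  T3=25
Turnaround times: T1=10, T2=14, T3=17
Average turnaround = (10+14+17) / 3 = 41/3 = 13.67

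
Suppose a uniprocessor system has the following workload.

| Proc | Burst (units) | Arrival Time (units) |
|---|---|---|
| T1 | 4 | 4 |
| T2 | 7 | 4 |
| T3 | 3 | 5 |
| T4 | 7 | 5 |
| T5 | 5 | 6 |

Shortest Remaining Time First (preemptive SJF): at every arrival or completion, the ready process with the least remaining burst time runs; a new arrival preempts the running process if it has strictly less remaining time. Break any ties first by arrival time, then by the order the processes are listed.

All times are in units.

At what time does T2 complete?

Gantt: | idle 0-4 | T1 4-8 | T3 8-11 | T5 11-16 | T2 16-23 | T4 23-30 |
Completion: T1=8  T2=23  T3=11  T4=30  T5=16
Turnaround (C−A): T1=4  T2=19  T3=6  T4=25  T5=10

23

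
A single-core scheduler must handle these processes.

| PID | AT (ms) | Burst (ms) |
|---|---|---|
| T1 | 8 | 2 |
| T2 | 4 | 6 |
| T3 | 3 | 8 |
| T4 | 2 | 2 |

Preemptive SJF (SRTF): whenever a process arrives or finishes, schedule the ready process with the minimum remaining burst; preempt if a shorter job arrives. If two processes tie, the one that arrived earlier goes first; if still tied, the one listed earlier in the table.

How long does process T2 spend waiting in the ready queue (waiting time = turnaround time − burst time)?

0

Schedule: | idle 0-2 | T4 2-4 | T2 4-10 | T1 10-12 | T3 12-20 |
Completion: T1=12  T2=10  T3=20  T4=4
Waiting(T2) = turnaround − burst = 6 − 6 = 0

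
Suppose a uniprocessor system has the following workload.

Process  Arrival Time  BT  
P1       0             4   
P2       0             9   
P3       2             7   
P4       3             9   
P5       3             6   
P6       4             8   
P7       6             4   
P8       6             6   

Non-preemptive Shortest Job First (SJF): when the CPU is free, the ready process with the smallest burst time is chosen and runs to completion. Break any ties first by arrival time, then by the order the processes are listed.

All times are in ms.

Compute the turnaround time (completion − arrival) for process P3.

25

Schedule: | P1 0-4 | P5 4-10 | P7 10-14 | P8 14-20 | P3 20-27 | P6 27-35 | P2 35-44 | P4 44-53 |
Completion: P1=4  P2=44  P3=27  P4=53  P5=10  P6=35  P7=14  P8=20
Turnaround(P3) = completion − arrival = 27 − 2 = 25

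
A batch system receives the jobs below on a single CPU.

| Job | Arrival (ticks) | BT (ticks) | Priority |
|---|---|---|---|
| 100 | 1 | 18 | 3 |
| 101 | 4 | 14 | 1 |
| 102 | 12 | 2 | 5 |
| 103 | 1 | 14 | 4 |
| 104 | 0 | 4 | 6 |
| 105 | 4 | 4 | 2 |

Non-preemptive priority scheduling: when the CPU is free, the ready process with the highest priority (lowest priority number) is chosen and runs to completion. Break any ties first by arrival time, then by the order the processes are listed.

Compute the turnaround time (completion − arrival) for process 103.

Timeline: | 104 0-4 | 101 4-18 | 105 18-22 | 100 22-40 | 103 40-54 | 102 54-56 |
Completion: 100=40  101=18  102=56  103=54  104=4  105=22
Turnaround(103) = completion − arrival = 54 − 1 = 53

53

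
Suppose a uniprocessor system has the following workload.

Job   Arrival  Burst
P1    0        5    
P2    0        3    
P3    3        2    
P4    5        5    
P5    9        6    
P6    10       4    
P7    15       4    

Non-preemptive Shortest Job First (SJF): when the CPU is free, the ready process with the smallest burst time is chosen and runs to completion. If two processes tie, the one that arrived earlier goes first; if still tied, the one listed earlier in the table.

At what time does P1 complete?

10

Gantt: | P2 0-3 | P3 3-5 | P1 5-10 | P6 10-14 | P4 14-19 | P7 19-23 | P5 23-29 |
Completion: P1=10  P2=3  P3=5  P4=19  P5=29  P6=14  P7=23
Turnaround (C−A): P1=10  P2=3  P3=2  P4=14  P5=20  P6=4  P7=8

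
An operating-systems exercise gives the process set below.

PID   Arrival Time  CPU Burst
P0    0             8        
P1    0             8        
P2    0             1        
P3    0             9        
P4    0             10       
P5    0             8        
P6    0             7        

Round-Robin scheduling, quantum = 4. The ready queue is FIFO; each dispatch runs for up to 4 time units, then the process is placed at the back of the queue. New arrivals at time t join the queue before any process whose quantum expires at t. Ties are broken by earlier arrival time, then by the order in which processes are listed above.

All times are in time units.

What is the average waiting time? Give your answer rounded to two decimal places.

Timeline: | P0 0-4 | P1 4-8 | P2 8-9 | P3 9-13 | P4 13-17 | P5 17-21 | P6 21-25 | P0 25-29 | P1 29-33 | P3 33-37 | P4 37-41 | P5 41-45 | P6 45-48 | P3 48-49 | P4 49-51 |
Completion: P0=29  P1=33  P2=9  P3=49  P4=51  P5=45  P6=48
Turnaround (C−A): P0=29  P1=33  P2=9  P3=49  P4=51  P5=45  P6=48
Waiting times: P0=21, P1=25, P2=8, P3=40, P4=41, P5=37, P6=41
Average waiting = (21+25+8+40+41+37+41) / 7 = 213/7 = 30.43

30.43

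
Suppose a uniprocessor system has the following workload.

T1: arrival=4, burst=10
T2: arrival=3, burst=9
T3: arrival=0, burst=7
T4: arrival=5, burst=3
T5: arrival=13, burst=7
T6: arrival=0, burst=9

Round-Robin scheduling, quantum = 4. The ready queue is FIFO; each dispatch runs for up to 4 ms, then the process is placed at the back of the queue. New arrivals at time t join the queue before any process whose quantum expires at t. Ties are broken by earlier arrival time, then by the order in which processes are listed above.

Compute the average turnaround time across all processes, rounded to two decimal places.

30.50

Gantt: | T3 0-4 | T6 4-8 | T2 8-12 | T1 12-16 | T3 16-19 | T4 19-22 | T6 22-26 | T2 26-30 | T5 30-34 | T1 34-38 | T6 38-39 | T2 39-40 | T5 40-43 | T1 43-45 |
Completion: T1=45  T2=40  T3=19  T4=22  T5=43  T6=39
Turnaround (C−A): T1=41  T2=37  T3=19  T4=17  T5=30  T6=39
Turnaround times: T1=41, T2=37, T3=19, T4=17, T5=30, T6=39
Average turnaround = (41+37+19+17+30+39) / 6 = 183/6 = 30.50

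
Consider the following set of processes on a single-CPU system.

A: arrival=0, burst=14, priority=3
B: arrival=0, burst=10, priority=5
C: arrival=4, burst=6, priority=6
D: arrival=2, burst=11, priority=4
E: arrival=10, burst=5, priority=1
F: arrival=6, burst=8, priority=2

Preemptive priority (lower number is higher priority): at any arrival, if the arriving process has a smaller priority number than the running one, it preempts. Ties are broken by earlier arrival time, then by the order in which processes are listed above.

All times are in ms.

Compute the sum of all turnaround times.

Gantt: | A 0-6 | F 6-10 | E 10-15 | F 15-19 | A 19-27 | D 27-38 | B 38-48 | C 48-54 |
Completion: A=27  B=48  C=54  D=38  E=15  F=19
Turnaround (C−A): A=27  B=48  C=50  D=36  E=5  F=13
Turnaround = completion − arrival: A=27, B=48, C=50, D=36, E=5, F=13
Total turnaround = 27 + 48 + 50 + 36 + 5 + 13 = 179

179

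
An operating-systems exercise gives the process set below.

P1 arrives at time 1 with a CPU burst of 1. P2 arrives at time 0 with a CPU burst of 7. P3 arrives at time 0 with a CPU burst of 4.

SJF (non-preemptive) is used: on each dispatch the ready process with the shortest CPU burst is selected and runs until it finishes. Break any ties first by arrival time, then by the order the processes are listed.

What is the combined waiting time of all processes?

8

Gantt: | P3 0-4 | P1 4-5 | P2 5-12 |
Completion: P1=5  P2=12  P3=4
Waiting = turnaround − burst: P1=3, P2=5, P3=0
Total waiting = 3 + 5 + 0 = 8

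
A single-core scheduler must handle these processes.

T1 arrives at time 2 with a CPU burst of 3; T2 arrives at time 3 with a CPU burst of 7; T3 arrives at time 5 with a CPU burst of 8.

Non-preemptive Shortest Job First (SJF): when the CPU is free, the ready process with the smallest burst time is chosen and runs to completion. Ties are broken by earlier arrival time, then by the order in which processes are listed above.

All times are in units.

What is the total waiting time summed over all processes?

9

Schedule: | idle 0-2 | T1 2-5 | T2 5-12 | T3 12-20 |
Completion: T1=5  T2=12  T3=20
Waiting = turnaround − burst: T1=0, T2=2, T3=7
Total waiting = 0 + 2 + 7 = 9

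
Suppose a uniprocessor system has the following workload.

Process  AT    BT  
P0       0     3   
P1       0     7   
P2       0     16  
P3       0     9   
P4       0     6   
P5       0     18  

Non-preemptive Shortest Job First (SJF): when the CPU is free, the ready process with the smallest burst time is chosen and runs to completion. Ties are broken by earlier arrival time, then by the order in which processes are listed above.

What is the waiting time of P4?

Gantt: | P0 0-3 | P4 3-9 | P1 9-16 | P3 16-25 | P2 25-41 | P5 41-59 |
Completion: P0=3  P1=16  P2=41  P3=25  P4=9  P5=59
Turnaround (C−A): P0=3  P1=16  P2=41  P3=25  P4=9  P5=59
Waiting(P4) = turnaround − burst = 9 − 6 = 3

3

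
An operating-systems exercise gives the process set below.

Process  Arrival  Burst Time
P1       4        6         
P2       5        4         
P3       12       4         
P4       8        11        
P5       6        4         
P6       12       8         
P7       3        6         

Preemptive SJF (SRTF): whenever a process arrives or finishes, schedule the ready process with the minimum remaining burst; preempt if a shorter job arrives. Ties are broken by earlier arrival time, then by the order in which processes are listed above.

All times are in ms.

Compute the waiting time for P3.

5

Gantt: | idle 0-3 | P7 3-9 | P2 9-13 | P5 13-17 | P3 17-21 | P1 21-27 | P6 27-35 | P4 35-46 |
Completion: P1=27  P2=13  P3=21  P4=46  P5=17  P6=35  P7=9
Waiting(P3) = turnaround − burst = 9 − 4 = 5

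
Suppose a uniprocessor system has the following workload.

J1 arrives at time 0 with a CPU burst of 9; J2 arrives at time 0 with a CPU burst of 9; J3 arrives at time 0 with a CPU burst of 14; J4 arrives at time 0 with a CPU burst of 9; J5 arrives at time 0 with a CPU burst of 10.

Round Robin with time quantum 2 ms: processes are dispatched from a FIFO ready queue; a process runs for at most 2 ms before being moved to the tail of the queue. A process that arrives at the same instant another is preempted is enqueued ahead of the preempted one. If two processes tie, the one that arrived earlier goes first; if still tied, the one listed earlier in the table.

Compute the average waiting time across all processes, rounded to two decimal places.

35.00

Schedule: | J1 0-2 | J2 2-4 | J3 4-6 | J4 6-8 | J5 8-10 | J1 10-12 | J2 12-14 | J3 14-16 | J4 16-18 | J5 18-20 | J1 20-22 | J2 22-24 | J3 24-26 | J4 26-28 | J5 28-30 | J1 30-32 | J2 32-34 | J3 34-36 | J4 36-38 | J5 38-40 | J1 40-41 | J2 41-42 | J3 42-44 | J4 44-45 | J5 45-47 | J3 47-51 |
Completion: J1=41  J2=42  J3=51  J4=45  J5=47
Turnaround (C−A): J1=41  J2=42  J3=51  J4=45  J5=47
Waiting times: J1=32, J2=33, J3=37, J4=36, J5=37
Average waiting = (32+33+37+36+37) / 5 = 175/5 = 35.00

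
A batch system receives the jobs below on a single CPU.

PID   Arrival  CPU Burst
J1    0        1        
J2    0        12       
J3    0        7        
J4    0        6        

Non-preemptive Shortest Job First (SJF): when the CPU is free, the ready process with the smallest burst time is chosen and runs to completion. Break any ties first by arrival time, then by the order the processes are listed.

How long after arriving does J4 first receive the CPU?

Timeline: | J1 0-1 | J4 1-7 | J3 7-14 | J2 14-26 |
Completion: J1=1  J2=26  J3=14  J4=7
Turnaround (C−A): J1=1  J2=26  J3=14  J4=7
Response(J4) = first start − arrival = 1 − 0 = 1

1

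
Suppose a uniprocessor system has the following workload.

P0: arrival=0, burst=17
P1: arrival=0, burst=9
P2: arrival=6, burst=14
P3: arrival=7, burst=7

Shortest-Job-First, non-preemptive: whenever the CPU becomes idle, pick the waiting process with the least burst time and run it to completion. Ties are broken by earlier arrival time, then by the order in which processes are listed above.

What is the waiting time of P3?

Gantt: | P1 0-9 | P3 9-16 | P2 16-30 | P0 30-47 |
Completion: P0=47  P1=9  P2=30  P3=16
Turnaround (C−A): P0=47  P1=9  P2=24  P3=9
Waiting(P3) = turnaround − burst = 9 − 7 = 2

2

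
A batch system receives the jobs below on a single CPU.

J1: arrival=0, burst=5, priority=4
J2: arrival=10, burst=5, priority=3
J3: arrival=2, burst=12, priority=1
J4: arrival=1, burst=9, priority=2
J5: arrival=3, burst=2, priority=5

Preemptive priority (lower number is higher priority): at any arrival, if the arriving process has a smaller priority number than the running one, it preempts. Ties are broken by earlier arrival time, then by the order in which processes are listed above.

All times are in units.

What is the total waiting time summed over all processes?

Timeline: | J1 0-1 | J4 1-2 | J3 2-14 | J4 14-22 | J2 22-27 | J1 27-31 | J5 31-33 |
Completion: J1=31  J2=27  J3=14  J4=22  J5=33
Turnaround (C−A): J1=31  J2=17  J3=12  J4=21  J5=30
Waiting = turnaround − burst: J1=26, J2=12, J3=0, J4=12, J5=28
Total waiting = 26 + 12 + 0 + 12 + 28 = 78

78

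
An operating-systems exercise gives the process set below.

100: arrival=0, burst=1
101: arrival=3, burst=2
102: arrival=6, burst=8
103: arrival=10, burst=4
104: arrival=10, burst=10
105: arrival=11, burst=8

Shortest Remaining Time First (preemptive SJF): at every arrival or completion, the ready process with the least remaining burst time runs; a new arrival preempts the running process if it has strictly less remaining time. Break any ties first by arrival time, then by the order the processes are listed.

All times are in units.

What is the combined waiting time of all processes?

27

Timeline: | 100 0-1 | idle 1-3 | 101 3-5 | idle 5-6 | 102 6-14 | 103 14-18 | 105 18-26 | 104 26-36 |
Completion: 100=1  101=5  102=14  103=18  104=36  105=26
Waiting = turnaround − burst: 100=0, 101=0, 102=0, 103=4, 104=16, 105=7
Total waiting = 0 + 0 + 0 + 4 + 16 + 7 = 27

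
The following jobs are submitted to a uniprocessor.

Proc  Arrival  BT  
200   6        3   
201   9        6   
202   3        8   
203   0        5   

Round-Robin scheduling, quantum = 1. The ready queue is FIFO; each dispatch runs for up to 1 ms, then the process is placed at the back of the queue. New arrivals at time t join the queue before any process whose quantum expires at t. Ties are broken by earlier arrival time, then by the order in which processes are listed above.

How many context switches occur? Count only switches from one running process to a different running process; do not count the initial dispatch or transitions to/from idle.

19

Schedule: | 203 0-3 | 202 3-4 | 203 4-5 | 202 5-6 | 203 6-7 | 200 7-8 | 202 8-9 | 200 9-10 | 201 10-11 | 202 11-12 | 200 12-13 | 201 13-14 | 202 14-15 | 201 15-16 | 202 16-17 | 201 17-18 | 202 18-19 | 201 19-20 | 202 20-21 | 201 21-22 |
Completion: 200=13  201=22  202=21  203=7
Turnaround (C−A): 200=7  201=13  202=18  203=7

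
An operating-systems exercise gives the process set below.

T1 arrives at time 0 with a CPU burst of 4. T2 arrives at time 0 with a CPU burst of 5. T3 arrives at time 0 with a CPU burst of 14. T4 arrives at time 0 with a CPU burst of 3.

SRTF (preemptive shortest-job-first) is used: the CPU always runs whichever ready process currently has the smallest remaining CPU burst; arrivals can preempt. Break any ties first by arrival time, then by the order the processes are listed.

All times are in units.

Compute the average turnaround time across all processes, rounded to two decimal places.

Timeline: | T4 0-3 | T1 3-7 | T2 7-12 | T3 12-26 |
Completion: T1=7  T2=12  T3=26  T4=3
Turnaround (C−A): T1=7  T2=12  T3=26  T4=3
Turnaround times: T1=7, T2=12, T3=26, T4=3
Average turnaround = (7+12+26+3) / 4 = 48/4 = 12.00

12.00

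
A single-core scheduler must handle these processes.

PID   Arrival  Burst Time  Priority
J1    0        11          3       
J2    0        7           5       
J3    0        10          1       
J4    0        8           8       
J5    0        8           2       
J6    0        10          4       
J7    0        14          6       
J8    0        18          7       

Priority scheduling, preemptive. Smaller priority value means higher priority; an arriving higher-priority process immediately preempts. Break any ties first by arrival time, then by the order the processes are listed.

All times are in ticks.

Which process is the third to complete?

Schedule: | J3 0-10 | J5 10-18 | J1 18-29 | J6 29-39 | J2 39-46 | J7 46-60 | J8 60-78 | J4 78-86 |
Completion: J1=29  J2=46  J3=10  J4=86  J5=18  J6=39  J7=60  J8=78
Turnaround (C−A): J1=29  J2=46  J3=10  J4=86  J5=18  J6=39  J7=60  J8=78
Finish order: J3 → J5 → J1 → J6 → J2 → J7 → J8 → J4

J1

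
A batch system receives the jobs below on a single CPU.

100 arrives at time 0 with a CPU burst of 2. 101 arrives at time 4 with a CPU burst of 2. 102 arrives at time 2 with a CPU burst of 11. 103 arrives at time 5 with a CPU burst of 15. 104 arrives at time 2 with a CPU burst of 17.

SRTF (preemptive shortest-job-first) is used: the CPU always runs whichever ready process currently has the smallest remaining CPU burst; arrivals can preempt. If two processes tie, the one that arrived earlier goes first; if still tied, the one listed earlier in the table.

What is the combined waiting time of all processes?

40

Timeline: | 100 0-2 | 102 2-4 | 101 4-6 | 102 6-15 | 103 15-30 | 104 30-47 |
Completion: 100=2  101=6  102=15  103=30  104=47
Turnaround (C−A): 100=2  101=2  102=13  103=25  104=45
Waiting = turnaround − burst: 100=0, 101=0, 102=2, 103=10, 104=28
Total waiting = 0 + 0 + 2 + 10 + 28 = 40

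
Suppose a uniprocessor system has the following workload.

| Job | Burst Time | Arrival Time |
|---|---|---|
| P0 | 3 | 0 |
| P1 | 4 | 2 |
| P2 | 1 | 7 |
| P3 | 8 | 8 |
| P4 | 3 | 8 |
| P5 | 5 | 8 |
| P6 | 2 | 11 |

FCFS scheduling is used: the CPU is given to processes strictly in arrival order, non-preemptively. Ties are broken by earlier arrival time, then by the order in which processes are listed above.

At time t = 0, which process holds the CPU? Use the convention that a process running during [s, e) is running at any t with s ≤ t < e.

Gantt: | P0 0-3 | P1 3-7 | P2 7-8 | P3 8-16 | P4 16-19 | P5 19-24 | P6 24-26 |
Completion: P0=3  P1=7  P2=8  P3=16  P4=19  P5=24  P6=26

P0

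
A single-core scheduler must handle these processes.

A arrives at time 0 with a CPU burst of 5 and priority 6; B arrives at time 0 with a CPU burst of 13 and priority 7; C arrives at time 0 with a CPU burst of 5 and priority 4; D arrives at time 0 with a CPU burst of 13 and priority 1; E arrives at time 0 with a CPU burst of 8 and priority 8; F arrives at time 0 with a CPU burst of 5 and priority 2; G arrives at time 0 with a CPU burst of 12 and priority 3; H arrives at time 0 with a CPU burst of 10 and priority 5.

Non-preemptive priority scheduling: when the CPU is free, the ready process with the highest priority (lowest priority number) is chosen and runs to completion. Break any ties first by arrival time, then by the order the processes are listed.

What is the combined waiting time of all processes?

Gantt: | D 0-13 | F 13-18 | G 18-30 | C 30-35 | H 35-45 | A 45-50 | B 50-63 | E 63-71 |
Completion: A=50  B=63  C=35  D=13  E=71  F=18  G=30  H=45
Turnaround (C−A): A=50  B=63  C=35  D=13  E=71  F=18  G=30  H=45
Waiting = turnaround − burst: A=45, B=50, C=30, D=0, E=63, F=13, G=18, H=35
Total waiting = 45 + 50 + 30 + 0 + 63 + 13 + 18 + 35 = 254

254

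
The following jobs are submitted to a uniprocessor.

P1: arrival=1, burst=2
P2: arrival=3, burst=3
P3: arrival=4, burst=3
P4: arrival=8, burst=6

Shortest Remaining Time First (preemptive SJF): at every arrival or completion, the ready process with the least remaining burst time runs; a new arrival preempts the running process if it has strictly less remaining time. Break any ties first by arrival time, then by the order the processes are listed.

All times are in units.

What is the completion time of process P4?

Timeline: | idle 0-1 | P1 1-3 | P2 3-6 | P3 6-9 | P4 9-15 |
Completion: P1=3  P2=6  P3=9  P4=15

15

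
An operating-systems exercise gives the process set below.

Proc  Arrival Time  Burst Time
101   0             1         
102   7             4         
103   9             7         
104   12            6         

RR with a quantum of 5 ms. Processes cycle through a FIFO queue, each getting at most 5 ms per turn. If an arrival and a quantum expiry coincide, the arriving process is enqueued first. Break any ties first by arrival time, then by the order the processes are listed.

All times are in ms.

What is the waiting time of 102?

0

Gantt: | 101 0-1 | idle 1-7 | 102 7-11 | 103 11-16 | 104 16-21 | 103 21-23 | 104 23-24 |
Completion: 101=1  102=11  103=23  104=24
Turnaround (C−A): 101=1  102=4  103=14  104=12
Waiting(102) = turnaround − burst = 4 − 4 = 0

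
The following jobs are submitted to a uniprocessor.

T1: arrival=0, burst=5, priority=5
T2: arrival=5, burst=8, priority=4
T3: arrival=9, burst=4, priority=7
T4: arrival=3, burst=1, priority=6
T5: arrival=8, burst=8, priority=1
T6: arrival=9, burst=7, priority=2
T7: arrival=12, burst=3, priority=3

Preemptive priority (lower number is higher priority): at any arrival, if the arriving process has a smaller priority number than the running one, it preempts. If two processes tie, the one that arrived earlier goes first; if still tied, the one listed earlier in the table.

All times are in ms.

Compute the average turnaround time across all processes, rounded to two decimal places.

Gantt: | T1 0-5 | T2 5-8 | T5 8-16 | T6 16-23 | T7 23-26 | T2 26-31 | T4 31-32 | T3 32-36 |
Completion: T1=5  T2=31  T3=36  T4=32  T5=16  T6=23  T7=26
Turnaround times: T1=5, T2=26, T3=27, T4=29, T5=8, T6=14, T7=14
Average turnaround = (5+26+27+29+8+14+14) / 7 = 123/7 = 17.57

17.57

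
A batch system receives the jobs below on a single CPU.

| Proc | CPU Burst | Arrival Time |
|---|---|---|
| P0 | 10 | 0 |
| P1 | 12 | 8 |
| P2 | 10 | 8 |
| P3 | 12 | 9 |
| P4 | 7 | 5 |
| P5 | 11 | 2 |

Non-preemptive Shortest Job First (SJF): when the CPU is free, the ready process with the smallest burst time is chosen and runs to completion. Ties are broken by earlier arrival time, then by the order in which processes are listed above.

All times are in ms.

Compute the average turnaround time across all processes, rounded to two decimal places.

Schedule: | P0 0-10 | P4 10-17 | P2 17-27 | P5 27-38 | P1 38-50 | P3 50-62 |
Completion: P0=10  P1=50  P2=27  P3=62  P4=17  P5=38
Turnaround times: P0=10, P1=42, P2=19, P3=53, P4=12, P5=36
Average turnaround = (10+42+19+53+12+36) / 6 = 172/6 = 28.67

28.67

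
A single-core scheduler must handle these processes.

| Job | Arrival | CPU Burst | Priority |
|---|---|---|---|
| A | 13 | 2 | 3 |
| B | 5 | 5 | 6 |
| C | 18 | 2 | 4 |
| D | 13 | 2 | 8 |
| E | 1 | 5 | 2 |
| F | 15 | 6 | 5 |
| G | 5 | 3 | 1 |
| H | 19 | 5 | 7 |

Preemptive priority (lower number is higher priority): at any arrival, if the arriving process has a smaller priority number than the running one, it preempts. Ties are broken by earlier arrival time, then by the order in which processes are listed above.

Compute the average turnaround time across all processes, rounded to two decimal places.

Gantt: | idle 0-1 | E 1-5 | G 5-8 | E 8-9 | B 9-13 | A 13-15 | F 15-18 | C 18-20 | F 20-23 | B 23-24 | H 24-29 | D 29-31 |
Completion: A=15  B=24  C=20  D=31  E=9  F=23  G=8  H=29
Turnaround times: A=2, B=19, C=2, D=18, E=8, F=8, G=3, H=10
Average turnaround = (2+19+2+18+8+8+3+10) / 8 = 70/8 = 8.75

8.75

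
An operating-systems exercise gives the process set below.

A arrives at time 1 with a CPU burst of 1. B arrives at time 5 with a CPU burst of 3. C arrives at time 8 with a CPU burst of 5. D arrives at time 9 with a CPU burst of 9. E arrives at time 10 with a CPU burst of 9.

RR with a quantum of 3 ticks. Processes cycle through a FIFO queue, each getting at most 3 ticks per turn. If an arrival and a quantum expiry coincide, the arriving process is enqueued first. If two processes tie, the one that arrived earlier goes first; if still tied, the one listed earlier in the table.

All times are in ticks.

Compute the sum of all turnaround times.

55

Schedule: | idle 0-1 | A 1-2 | idle 2-5 | B 5-8 | C 8-11 | D 11-14 | E 14-17 | C 17-19 | D 19-22 | E 22-25 | D 25-28 | E 28-31 |
Completion: A=2  B=8  C=19  D=28  E=31
Turnaround (C−A): A=1  B=3  C=11  D=19  E=21
Turnaround = completion − arrival: A=1, B=3, C=11, D=19, E=21
Total turnaround = 1 + 3 + 11 + 19 + 21 = 55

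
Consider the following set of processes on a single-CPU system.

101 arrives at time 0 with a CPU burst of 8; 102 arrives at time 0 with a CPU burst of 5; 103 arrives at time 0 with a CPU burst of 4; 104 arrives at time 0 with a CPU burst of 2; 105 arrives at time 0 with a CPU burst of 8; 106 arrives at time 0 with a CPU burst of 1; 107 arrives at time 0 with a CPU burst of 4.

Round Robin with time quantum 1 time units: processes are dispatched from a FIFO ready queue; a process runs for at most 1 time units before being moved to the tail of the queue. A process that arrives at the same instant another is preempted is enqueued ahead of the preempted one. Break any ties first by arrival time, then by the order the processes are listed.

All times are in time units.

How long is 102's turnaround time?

25

Schedule: | 101 0-1 | 102 1-2 | 103 2-3 | 104 3-4 | 105 4-5 | 106 5-6 | 107 6-7 | 101 7-8 | 102 8-9 | 103 9-10 | 104 10-11 | 105 11-12 | 107 12-13 | 101 13-14 | 102 14-15 | 103 15-16 | 105 16-17 | 107 17-18 | 101 18-19 | 102 19-20 | 103 20-21 | 105 21-22 | 107 22-23 | 101 23-24 | 102 24-25 | 105 25-26 | 101 26-27 | 105 27-28 | 101 28-29 | 105 29-30 | 101 30-31 | 105 31-32 |
Completion: 101=31  102=25  103=21  104=11  105=32  106=6  107=23
Turnaround(102) = completion − arrival = 25 − 0 = 25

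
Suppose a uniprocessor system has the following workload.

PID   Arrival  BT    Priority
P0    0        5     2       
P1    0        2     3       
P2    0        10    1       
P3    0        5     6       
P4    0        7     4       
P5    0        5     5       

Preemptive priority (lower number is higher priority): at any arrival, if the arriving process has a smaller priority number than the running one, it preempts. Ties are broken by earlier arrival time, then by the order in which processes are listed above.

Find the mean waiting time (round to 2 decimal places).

Timeline: | P2 0-10 | P0 10-15 | P1 15-17 | P4 17-24 | P5 24-29 | P3 29-34 |
Completion: P0=15  P1=17  P2=10  P3=34  P4=24  P5=29
Waiting times: P0=10, P1=15, P2=0, P3=29, P4=17, P5=24
Average waiting = (10+15+0+29+17+24) / 6 = 95/6 = 15.83

15.83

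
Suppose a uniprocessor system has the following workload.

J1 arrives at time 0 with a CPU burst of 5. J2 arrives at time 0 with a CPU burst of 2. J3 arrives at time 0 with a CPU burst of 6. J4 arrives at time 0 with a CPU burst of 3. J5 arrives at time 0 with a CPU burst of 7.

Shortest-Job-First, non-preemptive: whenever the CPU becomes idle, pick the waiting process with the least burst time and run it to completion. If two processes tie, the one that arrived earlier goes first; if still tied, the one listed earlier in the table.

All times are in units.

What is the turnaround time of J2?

2

Schedule: | J2 0-2 | J4 2-5 | J1 5-10 | J3 10-16 | J5 16-23 |
Completion: J1=10  J2=2  J3=16  J4=5  J5=23
Turnaround (C−A): J1=10  J2=2  J3=16  J4=5  J5=23
Turnaround(J2) = completion − arrival = 2 − 0 = 2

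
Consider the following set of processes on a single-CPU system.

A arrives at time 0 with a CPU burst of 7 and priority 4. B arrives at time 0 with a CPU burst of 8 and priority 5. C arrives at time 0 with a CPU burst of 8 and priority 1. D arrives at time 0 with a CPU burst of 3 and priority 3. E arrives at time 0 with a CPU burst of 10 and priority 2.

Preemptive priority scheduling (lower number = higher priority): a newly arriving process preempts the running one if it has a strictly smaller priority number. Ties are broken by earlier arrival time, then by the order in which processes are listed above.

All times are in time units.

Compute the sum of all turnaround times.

111

Timeline: | C 0-8 | E 8-18 | D 18-21 | A 21-28 | B 28-36 |
Completion: A=28  B=36  C=8  D=21  E=18
Turnaround = completion − arrival: A=28, B=36, C=8, D=21, E=18
Total turnaround = 28 + 36 + 8 + 21 + 18 = 111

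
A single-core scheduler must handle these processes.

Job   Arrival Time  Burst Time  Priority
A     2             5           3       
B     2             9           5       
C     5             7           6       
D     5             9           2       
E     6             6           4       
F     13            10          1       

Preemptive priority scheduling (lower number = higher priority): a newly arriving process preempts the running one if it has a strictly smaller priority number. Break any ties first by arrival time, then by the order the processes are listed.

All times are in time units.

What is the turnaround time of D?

Gantt: | idle 0-2 | A 2-5 | D 5-13 | F 13-23 | D 23-24 | A 24-26 | E 26-32 | B 32-41 | C 41-48 |
Completion: A=26  B=41  C=48  D=24  E=32  F=23
Turnaround(D) = completion − arrival = 24 − 5 = 19

19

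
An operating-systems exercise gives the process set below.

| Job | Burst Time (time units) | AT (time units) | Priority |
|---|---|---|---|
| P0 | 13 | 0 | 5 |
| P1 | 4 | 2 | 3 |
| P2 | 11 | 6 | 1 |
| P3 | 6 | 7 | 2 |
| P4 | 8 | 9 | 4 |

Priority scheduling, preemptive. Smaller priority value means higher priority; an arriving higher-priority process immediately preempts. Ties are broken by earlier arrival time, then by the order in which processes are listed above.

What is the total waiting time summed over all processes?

53

Gantt: | P0 0-2 | P1 2-6 | P2 6-17 | P3 17-23 | P4 23-31 | P0 31-42 |
Completion: P0=42  P1=6  P2=17  P3=23  P4=31
Waiting = turnaround − burst: P0=29, P1=0, P2=0, P3=10, P4=14
Total waiting = 29 + 0 + 0 + 10 + 14 = 53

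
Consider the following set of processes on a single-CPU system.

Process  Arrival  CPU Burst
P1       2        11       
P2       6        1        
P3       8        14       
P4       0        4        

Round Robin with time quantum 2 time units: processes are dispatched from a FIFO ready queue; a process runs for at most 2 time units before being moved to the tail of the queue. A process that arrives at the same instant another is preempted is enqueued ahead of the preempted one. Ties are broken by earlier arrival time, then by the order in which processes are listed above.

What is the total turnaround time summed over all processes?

Gantt: | P4 0-2 | P1 2-4 | P4 4-6 | P1 6-8 | P2 8-9 | P3 9-11 | P1 11-13 | P3 13-15 | P1 15-17 | P3 17-19 | P1 19-21 | P3 21-23 | P1 23-24 | P3 24-30 |
Completion: P1=24  P2=9  P3=30  P4=6
Turnaround (C−A): P1=22  P2=3  P3=22  P4=6
Turnaround = completion − arrival: P1=22, P2=3, P3=22, P4=6
Total turnaround = 22 + 3 + 22 + 6 = 53

53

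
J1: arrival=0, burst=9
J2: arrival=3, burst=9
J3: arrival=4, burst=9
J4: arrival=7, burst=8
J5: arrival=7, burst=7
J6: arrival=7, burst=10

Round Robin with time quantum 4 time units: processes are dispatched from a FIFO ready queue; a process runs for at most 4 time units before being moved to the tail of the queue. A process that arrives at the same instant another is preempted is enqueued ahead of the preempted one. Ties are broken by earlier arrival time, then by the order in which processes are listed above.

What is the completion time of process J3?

50

Schedule: | J1 0-4 | J2 4-8 | J3 8-12 | J1 12-16 | J4 16-20 | J5 20-24 | J6 24-28 | J2 28-32 | J3 32-36 | J1 36-37 | J4 37-41 | J5 41-44 | J6 44-48 | J2 48-49 | J3 49-50 | J6 50-52 |
Completion: J1=37  J2=49  J3=50  J4=41  J5=44  J6=52
Turnaround (C−A): J1=37  J2=46  J3=46  J4=34  J5=37  J6=45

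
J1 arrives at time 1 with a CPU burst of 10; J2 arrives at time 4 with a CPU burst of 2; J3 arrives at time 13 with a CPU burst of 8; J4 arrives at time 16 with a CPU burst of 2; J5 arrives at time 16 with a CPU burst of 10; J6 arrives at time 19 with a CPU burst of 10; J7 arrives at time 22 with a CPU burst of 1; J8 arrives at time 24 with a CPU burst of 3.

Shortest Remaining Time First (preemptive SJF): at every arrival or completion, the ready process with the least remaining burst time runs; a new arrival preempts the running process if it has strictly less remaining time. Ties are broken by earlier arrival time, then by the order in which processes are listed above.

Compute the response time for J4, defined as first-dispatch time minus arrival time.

Timeline: | idle 0-1 | J1 1-4 | J2 4-6 | J1 6-13 | J3 13-16 | J4 16-18 | J3 18-23 | J7 23-24 | J8 24-27 | J5 27-37 | J6 37-47 |
Completion: J1=13  J2=6  J3=23  J4=18  J5=37  J6=47  J7=24  J8=27
Turnaround (C−A): J1=12  J2=2  J3=10  J4=2  J5=21  J6=28  J7=2  J8=3
Response(J4) = first start − arrival = 16 − 16 = 0

0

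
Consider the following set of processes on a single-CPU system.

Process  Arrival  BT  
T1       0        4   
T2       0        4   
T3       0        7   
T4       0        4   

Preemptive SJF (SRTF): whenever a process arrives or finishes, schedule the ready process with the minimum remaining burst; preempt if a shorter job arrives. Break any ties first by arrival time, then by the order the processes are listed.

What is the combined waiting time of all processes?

Timeline: | T1 0-4 | T2 4-8 | T4 8-12 | T3 12-19 |
Completion: T1=4  T2=8  T3=19  T4=12
Waiting = turnaround − burst: T1=0, T2=4, T3=12, T4=8
Total waiting = 0 + 4 + 12 + 8 = 24

24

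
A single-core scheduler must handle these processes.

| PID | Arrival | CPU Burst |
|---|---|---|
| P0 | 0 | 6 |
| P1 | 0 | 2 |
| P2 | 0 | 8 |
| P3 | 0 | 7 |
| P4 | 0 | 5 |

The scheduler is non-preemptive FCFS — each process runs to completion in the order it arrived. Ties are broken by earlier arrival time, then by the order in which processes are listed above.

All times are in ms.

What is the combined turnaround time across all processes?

81

Schedule: | P0 0-6 | P1 6-8 | P2 8-16 | P3 16-23 | P4 23-28 |
Completion: P0=6  P1=8  P2=16  P3=23  P4=28
Turnaround = completion − arrival: P0=6, P1=8, P2=16, P3=23, P4=28
Total turnaround = 6 + 8 + 16 + 23 + 28 = 81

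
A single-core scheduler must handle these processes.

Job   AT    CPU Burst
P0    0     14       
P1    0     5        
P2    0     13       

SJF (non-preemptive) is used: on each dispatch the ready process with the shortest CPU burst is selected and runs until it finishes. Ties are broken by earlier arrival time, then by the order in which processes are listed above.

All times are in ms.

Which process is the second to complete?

P2

Timeline: | P1 0-5 | P2 5-18 | P0 18-32 |
Completion: P0=32  P1=5  P2=18
Finish order: P1 → P2 → P0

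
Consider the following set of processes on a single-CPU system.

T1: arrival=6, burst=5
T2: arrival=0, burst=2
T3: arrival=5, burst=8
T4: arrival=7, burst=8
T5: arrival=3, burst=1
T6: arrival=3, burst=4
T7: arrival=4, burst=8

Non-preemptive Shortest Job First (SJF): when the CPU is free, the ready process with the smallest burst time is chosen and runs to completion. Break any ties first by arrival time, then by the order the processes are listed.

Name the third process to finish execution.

T6

Timeline: | T2 0-2 | idle 2-3 | T5 3-4 | T6 4-8 | T1 8-13 | T7 13-21 | T3 21-29 | T4 29-37 |
Completion: T1=13  T2=2  T3=29  T4=37  T5=4  T6=8  T7=21
Turnaround (C−A): T1=7  T2=2  T3=24  T4=30  T5=1  T6=5  T7=17
Finish order: T2 → T5 → T6 → T1 → T7 → T3 → T4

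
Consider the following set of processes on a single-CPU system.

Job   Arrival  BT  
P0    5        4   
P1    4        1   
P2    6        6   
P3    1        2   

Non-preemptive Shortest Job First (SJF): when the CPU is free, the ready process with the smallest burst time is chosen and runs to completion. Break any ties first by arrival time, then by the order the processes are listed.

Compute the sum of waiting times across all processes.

3

Timeline: | idle 0-1 | P3 1-3 | idle 3-4 | P1 4-5 | P0 5-9 | P2 9-15 |
Completion: P0=9  P1=5  P2=15  P3=3
Waiting = turnaround − burst: P0=0, P1=0, P2=3, P3=0
Total waiting = 0 + 0 + 3 + 0 = 3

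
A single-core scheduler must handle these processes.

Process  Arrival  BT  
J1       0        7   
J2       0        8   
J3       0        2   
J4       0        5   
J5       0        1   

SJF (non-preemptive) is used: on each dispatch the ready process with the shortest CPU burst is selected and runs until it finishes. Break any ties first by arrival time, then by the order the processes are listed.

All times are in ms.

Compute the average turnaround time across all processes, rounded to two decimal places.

Schedule: | J5 0-1 | J3 1-3 | J4 3-8 | J1 8-15 | J2 15-23 |
Completion: J1=15  J2=23  J3=3  J4=8  J5=1
Turnaround times: J1=15, J2=23, J3=3, J4=8, J5=1
Average turnaround = (15+23+3+8+1) / 5 = 50/5 = 10.00

10.00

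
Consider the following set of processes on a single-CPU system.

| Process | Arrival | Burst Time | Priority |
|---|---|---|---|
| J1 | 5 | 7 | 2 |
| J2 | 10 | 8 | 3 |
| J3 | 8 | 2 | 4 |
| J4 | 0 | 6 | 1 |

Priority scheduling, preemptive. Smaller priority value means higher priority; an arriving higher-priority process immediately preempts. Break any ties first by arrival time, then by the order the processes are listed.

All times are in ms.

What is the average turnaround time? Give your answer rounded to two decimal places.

10.00

Schedule: | J4 0-6 | J1 6-13 | J2 13-21 | J3 21-23 |
Completion: J1=13  J2=21  J3=23  J4=6
Turnaround times: J1=8, J2=11, J3=15, J4=6
Average turnaround = (8+11+15+6) / 4 = 40/4 = 10.00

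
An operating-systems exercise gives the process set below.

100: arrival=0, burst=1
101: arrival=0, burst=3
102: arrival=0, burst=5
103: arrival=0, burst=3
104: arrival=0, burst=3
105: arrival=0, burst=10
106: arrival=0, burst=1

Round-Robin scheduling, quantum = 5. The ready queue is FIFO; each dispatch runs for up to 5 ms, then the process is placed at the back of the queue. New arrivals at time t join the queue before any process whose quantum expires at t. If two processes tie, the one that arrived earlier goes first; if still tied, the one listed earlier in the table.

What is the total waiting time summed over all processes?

62

Gantt: | 100 0-1 | 101 1-4 | 102 4-9 | 103 9-12 | 104 12-15 | 105 15-20 | 106 20-21 | 105 21-26 |
Completion: 100=1  101=4  102=9  103=12  104=15  105=26  106=21
Waiting = turnaround − burst: 100=0, 101=1, 102=4, 103=9, 104=12, 105=16, 106=20
Total waiting = 0 + 1 + 4 + 9 + 12 + 16 + 20 = 62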